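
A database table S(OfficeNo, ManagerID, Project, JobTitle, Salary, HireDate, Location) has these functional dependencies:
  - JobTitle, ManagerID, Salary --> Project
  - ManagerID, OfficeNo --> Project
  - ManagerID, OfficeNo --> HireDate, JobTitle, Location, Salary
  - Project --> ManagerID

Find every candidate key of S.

{ManagerID, OfficeNo}, {OfficeNo, Project}

Attributes never on any right-hand side: {OfficeNo} — every candidate key must contain it.
{ManagerID, OfficeNo} is a candidate key since {ManagerID, OfficeNo}⁺ = {HireDate, JobTitle, Location, ManagerID, OfficeNo, Project, Salary} covers every attribute.
{OfficeNo, Project} is a candidate key since {OfficeNo, Project}⁺ = {HireDate, JobTitle, Location, ManagerID, OfficeNo, Project, Salary} covers every attribute.
Any other superkey properly contains one of these, so there are no further candidate keys.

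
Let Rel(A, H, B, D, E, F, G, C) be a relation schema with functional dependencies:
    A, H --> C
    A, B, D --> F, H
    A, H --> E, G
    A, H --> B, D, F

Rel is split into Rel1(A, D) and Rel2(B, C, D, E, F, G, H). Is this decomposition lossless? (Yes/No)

No

Common attributes: {D}; their closure is {D}.
The closure covers neither Rel1 nor Rel2 entirely; the join is not lossless.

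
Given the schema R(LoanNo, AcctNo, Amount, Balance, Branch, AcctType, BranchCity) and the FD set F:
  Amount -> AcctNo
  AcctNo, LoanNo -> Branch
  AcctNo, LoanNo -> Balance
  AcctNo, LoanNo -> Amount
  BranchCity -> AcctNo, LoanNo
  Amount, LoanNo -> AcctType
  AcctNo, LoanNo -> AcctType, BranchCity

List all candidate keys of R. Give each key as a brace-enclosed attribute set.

{BranchCity} is a candidate key since {BranchCity}⁺ = {AcctNo, AcctType, Amount, Balance, Branch, BranchCity, LoanNo} covers every attribute.
{AcctNo, LoanNo} is a candidate key since {AcctNo, LoanNo}⁺ = {AcctNo, AcctType, Amount, Balance, Branch, BranchCity, LoanNo} covers every attribute.
{Amount, LoanNo} is a candidate key since {Amount, LoanNo}⁺ = {AcctNo, AcctType, Amount, Balance, Branch, BranchCity, LoanNo} covers every attribute.
No proper subset of any of these is a key, and no other minimal superkey exists.

{AcctNo, LoanNo}, {Amount, LoanNo}, {BranchCity}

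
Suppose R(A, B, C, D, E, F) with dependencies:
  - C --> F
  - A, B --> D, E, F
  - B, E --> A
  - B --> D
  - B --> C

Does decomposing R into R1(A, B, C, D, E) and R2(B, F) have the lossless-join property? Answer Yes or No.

Yes

Common attributes: {B}; their closure is {B, C, D, F}.
Since R2 ⊆ {B, C, D, F}, the intersection is a superkey of R2; the decomposition is lossless.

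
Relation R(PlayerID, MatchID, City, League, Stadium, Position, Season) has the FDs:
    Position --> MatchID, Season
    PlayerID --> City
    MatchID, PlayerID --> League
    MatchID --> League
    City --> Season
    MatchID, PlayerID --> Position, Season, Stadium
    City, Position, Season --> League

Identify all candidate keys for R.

Attributes never on any right-hand side: {PlayerID} — every candidate key must contain it.
{MatchID, PlayerID}⁺ = {City, League, MatchID, PlayerID, Position, Season, Stadium}, which is every attribute, so {MatchID, PlayerID} is a candidate key.
{PlayerID, Position}⁺ = {City, League, MatchID, PlayerID, Position, Season, Stadium}, which is every attribute, so {PlayerID, Position} is a candidate key.
No proper subset of any of these is a key, and no other minimal superkey exists.

{MatchID, PlayerID}, {PlayerID, Position}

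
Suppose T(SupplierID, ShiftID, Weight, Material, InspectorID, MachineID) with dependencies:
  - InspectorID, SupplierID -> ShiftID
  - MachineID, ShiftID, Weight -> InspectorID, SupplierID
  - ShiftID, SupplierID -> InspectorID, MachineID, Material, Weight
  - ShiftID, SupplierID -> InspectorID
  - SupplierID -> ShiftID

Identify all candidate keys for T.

{MachineID, ShiftID, Weight}, {SupplierID}

Closure of {SupplierID} is {InspectorID, MachineID, Material, ShiftID, SupplierID, Weight}, the whole schema; {SupplierID} is a candidate key.
Closure of {MachineID, ShiftID, Weight} is {InspectorID, MachineID, Material, ShiftID, SupplierID, Weight}, the whole schema; {MachineID, ShiftID, Weight} is a candidate key.
Any other superkey properly contains one of these, so there are no further candidate keys.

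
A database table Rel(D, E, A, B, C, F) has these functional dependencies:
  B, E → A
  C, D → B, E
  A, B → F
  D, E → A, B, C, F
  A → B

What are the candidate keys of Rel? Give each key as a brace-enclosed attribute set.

{C, D}, {D, E}

{D} never appears on the right of any FD, so every key must include it.
{C, D}⁺ = {A, B, C, D, E, F} — all of the relation — so {C, D} is a candidate key.
{D, E}⁺ = {A, B, C, D, E, F} — all of the relation — so {D, E} is a candidate key.
Any other superkey properly contains one of these, so there are no further candidate keys.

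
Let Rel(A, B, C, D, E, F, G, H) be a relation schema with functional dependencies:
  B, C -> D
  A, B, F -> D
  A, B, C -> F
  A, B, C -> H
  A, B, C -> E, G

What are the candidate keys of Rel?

{A, B, C}

Attributes never on any right-hand side: {A, B, C} — every candidate key must contain all of them.
{A, B, C} is a candidate key since {A, B, C}⁺ = {A, B, C, D, E, F, G, H} covers every attribute.
No other minimal set has full closure, so this is the only candidate key.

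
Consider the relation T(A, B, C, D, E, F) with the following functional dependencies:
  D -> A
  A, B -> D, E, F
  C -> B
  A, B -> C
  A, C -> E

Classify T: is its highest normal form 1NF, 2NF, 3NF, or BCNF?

Candidate keys: {A, B}, {A, C}, {B, D}, {C, D}. Prime attributes: {A, B, C, D}.
For D -> A we have {D}⁺ = {A, D}; {D} is not a superkey, so BCNF fails.
Its right-hand attributes {A} are all prime, as are those of every other non-superkey FD — the relation is in 3NF.

3NF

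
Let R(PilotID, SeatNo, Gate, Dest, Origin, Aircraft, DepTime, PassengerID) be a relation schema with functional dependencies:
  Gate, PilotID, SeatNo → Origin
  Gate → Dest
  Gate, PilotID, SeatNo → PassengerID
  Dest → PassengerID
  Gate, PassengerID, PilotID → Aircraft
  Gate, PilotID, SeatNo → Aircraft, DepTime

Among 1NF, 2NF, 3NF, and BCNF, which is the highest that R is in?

Candidate key: {Gate, PilotID, SeatNo}. Prime attributes: {Gate, PilotID, SeatNo}.
For Gate → Dest we have {Gate}⁺ = {Dest, Gate, PassengerID}; {Gate} is not a superkey, so BCNF fails.
Because {Dest} is non-prime and the left side of Gate → Dest is not a superkey, the relation is not in 3NF.
{Gate} is a proper subset of the key {Gate, PilotID, SeatNo}, and {Gate}⁺ contains the non-prime attributes {Dest, PassengerID} — a partial dependency, so 2NF is violated.

1NF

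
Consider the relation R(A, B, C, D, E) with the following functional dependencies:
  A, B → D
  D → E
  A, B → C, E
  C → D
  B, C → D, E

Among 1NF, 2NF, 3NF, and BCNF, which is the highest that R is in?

2NF

Candidate key: {A, B}. Prime attributes: {A, B}.
D → E: {D}⁺ = {D, E}, which is not all of the attributes, so the left side is not a superkey — BCNF is violated.
D → E has non-prime {E} on the right and a non-superkey on the left, so 3NF fails.
Checking every proper subset of each key, none determines a non-prime attribute — 2NF is satisfied.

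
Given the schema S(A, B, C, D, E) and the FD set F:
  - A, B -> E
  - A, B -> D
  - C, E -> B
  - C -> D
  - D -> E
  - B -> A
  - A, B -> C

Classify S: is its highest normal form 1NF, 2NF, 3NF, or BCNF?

2NF

Candidate keys: {B}, {C}. Prime attributes: {B, C}.
For D -> E we have {D}⁺ = {D, E}; {D} is not a superkey, so BCNF fails.
Because {E} is non-prime and the left side of D -> E is not a superkey, the relation is not in 3NF.
With only single-attribute keys there can be no partial dependency, so 2NF holds.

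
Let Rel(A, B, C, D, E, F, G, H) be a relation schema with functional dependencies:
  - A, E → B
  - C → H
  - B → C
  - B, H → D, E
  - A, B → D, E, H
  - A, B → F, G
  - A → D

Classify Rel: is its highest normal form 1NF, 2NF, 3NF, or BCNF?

Candidate keys: {A, B}, {A, E}. Prime attributes: {A, B, E}.
C → H breaks BCNF: {C}⁺ = {C, H}, so {C} is not a superkey.
C → H has non-prime {H} on the right and a non-superkey on the left, so 3NF fails.
The proper key subset {A} of {A, B} determines non-prime {D}, so the relation is not even in 2NF.

1NF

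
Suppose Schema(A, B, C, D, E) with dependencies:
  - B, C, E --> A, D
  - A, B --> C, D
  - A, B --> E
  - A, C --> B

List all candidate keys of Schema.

{A, B}, {A, C}, {B, C, E}

{A, B}⁺ = {A, B, C, D, E}, which is every attribute, so {A, B} is a candidate key.
{A, C}⁺ = {A, B, C, D, E}, which is every attribute, so {A, C} is a candidate key.
{B, C, E}⁺ = {A, B, C, D, E}, which is every attribute, so {B, C, E} is a candidate key.
Any other superkey properly contains one of these, so there are no further candidate keys.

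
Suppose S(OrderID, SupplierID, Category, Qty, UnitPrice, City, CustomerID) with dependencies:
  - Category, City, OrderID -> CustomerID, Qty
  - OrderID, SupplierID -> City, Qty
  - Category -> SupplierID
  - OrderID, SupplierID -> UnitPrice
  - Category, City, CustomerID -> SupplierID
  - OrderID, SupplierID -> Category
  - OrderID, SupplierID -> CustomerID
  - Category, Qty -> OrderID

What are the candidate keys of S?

{Category, OrderID}, {Category, Qty}, {OrderID, SupplierID}

{Category, OrderID}⁺ = {Category, City, CustomerID, OrderID, Qty, SupplierID, UnitPrice} — all of the relation — so {Category, OrderID} is a candidate key.
{Category, Qty}⁺ = {Category, City, CustomerID, OrderID, Qty, SupplierID, UnitPrice} — all of the relation — so {Category, Qty} is a candidate key.
{OrderID, SupplierID}⁺ = {Category, City, CustomerID, OrderID, Qty, SupplierID, UnitPrice} — all of the relation — so {OrderID, SupplierID} is a candidate key.
These are minimal and exhaustive — every other superkey contains one of them.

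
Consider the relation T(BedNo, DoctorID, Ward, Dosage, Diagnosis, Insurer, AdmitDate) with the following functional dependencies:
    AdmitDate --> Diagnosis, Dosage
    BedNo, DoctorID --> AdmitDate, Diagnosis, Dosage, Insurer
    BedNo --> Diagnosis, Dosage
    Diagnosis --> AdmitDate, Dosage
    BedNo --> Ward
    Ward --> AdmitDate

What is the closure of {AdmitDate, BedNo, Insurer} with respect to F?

Start with {AdmitDate, BedNo, Insurer}.
AdmitDate --> Diagnosis, Dosage applies; add {Diagnosis, Dosage} → now {AdmitDate, BedNo, Diagnosis, Dosage, Insurer}.
BedNo --> Ward applies; add {Ward} → now {AdmitDate, BedNo, Diagnosis, Dosage, Insurer, Ward}.
No further FD applies.

{AdmitDate, BedNo, Diagnosis, Dosage, Insurer, Ward}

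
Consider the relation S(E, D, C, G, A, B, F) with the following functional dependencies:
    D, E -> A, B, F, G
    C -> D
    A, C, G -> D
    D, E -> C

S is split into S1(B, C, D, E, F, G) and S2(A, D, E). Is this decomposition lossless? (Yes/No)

The shared attributes are {D, E} and {D, E}⁺ = {A, B, C, D, E, F, G}.
Since S1 ⊆ {A, B, C, D, E, F, G}, the intersection is a superkey of S1; the decomposition is lossless.

Yes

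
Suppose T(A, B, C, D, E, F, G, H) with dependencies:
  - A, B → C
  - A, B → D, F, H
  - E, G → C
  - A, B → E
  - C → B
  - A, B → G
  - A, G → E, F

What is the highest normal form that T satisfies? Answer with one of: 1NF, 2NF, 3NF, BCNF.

3NF

Candidate keys: {A, B}, {A, C}, {A, G}. Prime attributes: {A, B, C, G}.
E, G → C breaks BCNF: {E, G}⁺ = {B, C, E, G}, so {E, G} is not a superkey.
Since {C} ⊆ prime attributes and every other non-superkey FD also has a prime right side, the schema is in 3NF.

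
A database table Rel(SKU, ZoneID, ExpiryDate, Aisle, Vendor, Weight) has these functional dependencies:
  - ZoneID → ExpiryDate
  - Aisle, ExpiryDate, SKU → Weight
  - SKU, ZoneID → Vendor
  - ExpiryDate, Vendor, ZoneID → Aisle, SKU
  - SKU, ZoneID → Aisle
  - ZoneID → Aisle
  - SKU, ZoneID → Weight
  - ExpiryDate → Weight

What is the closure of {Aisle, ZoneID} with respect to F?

{Aisle, ExpiryDate, Weight, ZoneID}

Start with {Aisle, ZoneID}.
ZoneID → ExpiryDate applies; add {ExpiryDate} → now {Aisle, ExpiryDate, ZoneID}.
ExpiryDate → Weight applies; add {Weight} → now {Aisle, ExpiryDate, Weight, ZoneID}.
No further FD applies.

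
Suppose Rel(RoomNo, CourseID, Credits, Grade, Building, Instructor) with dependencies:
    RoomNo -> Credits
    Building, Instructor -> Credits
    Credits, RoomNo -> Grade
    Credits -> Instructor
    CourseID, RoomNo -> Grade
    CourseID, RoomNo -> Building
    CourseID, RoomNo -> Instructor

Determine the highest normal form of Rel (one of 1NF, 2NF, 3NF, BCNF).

Candidate key: {CourseID, RoomNo}. Prime attributes: {CourseID, RoomNo}.
RoomNo -> Credits: {RoomNo}⁺ = {Credits, Grade, Instructor, RoomNo}, which is not all of the attributes, so the left side is not a superkey — BCNF is violated.
Because {Credits} is non-prime and the left side of RoomNo -> Credits is not a superkey, the relation is not in 3NF.
{RoomNo} is a proper subset of the key {CourseID, RoomNo}, and {RoomNo}⁺ contains the non-prime attributes {Credits, Grade, Instructor} — a partial dependency, so 2NF is violated.

1NF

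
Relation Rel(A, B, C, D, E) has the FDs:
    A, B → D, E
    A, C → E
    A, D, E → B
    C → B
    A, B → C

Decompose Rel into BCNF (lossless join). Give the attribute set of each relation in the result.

{A, C, D, E}; {B, C}

Candidate keys of the original relation: {A, B}, {A, C}, {A, D, E}.
In {A, B, C, D, E}, {C} is not a superkey ({C}⁺ restricted to this set is {B, C}), so split on C → B into {B, C} and {A, C, D, E}.
{B, C} is in BCNF.
{A, C, D, E} is in BCNF.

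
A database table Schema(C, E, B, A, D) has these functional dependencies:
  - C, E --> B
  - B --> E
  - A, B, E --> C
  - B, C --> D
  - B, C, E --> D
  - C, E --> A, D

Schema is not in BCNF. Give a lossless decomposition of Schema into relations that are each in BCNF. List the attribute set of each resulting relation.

{A, B, C, D}; {B, E}

Candidate keys of the original relation: {A, B}, {B, C}, {C, E}.
{A, B, C, D, E}: {B} determines {B, E} here but is not a superkey — split on B --> E, giving {B, E} and {A, B, C, D}.
{B, E}: every determinant is a superkey — BCNF.
{A, B, C, D}: every determinant is a superkey — BCNF.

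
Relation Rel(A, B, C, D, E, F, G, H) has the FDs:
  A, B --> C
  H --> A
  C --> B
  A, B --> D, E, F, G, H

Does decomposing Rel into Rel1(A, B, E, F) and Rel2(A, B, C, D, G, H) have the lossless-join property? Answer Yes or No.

Yes

Rel1 ∩ Rel2 = {A, B}; its closure under F is {A, B, C, D, E, F, G, H}.
Rel1 is contained in that closure, so Rel1 ∩ Rel2 --> Rel1 holds and the join is lossless.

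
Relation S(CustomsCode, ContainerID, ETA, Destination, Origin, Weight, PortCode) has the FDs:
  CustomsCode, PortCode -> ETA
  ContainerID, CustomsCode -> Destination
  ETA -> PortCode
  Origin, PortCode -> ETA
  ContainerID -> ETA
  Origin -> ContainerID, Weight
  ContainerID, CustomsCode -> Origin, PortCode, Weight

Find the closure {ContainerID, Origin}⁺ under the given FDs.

{ContainerID, ETA, Origin, PortCode, Weight}

Start with {ContainerID, Origin}.
ContainerID -> ETA applies; add {ETA} → now {ContainerID, ETA, Origin}.
Origin -> ContainerID, Weight applies; add {Weight} → now {ContainerID, ETA, Origin, Weight}.
ETA -> PortCode applies; add {PortCode} → now {ContainerID, ETA, Origin, PortCode, Weight}.
No further FD applies.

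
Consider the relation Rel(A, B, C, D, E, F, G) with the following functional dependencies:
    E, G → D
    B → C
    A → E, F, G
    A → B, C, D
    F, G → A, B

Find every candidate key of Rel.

{A}⁺ = {A, B, C, D, E, F, G}, which is every attribute, so {A} is a candidate key.
{F, G}⁺ = {A, B, C, D, E, F, G}, which is every attribute, so {F, G} is a candidate key.
These are minimal and exhaustive — every other superkey contains one of them.

{A}, {F, G}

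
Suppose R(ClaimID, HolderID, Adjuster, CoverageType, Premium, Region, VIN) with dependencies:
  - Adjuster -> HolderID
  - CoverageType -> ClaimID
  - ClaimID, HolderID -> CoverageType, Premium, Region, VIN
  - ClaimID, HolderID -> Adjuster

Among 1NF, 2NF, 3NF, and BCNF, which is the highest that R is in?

3NF

Candidate keys: {Adjuster, ClaimID}, {Adjuster, CoverageType}, {ClaimID, HolderID}, {CoverageType, HolderID}. Prime attributes: {Adjuster, ClaimID, CoverageType, HolderID}.
Adjuster -> HolderID breaks BCNF: {Adjuster}⁺ = {Adjuster, HolderID}, so {Adjuster} is not a superkey.
But every attribute on its right side ({HolderID}) is prime, and the same holds for every other non-superkey FD, so 3NF still holds.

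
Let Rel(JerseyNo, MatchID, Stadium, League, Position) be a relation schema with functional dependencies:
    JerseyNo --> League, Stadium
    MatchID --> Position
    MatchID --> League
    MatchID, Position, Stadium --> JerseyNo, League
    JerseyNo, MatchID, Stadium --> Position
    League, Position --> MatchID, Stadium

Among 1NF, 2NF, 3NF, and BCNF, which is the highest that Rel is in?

Candidate keys: {JerseyNo, Position}, {League, Position}, {MatchID}. Prime attributes: {JerseyNo, League, MatchID, Position}.
For JerseyNo --> League, Stadium we have {JerseyNo}⁺ = {JerseyNo, League, Stadium}; {JerseyNo} is not a superkey, so BCNF fails.
JerseyNo --> League, Stadium has non-prime {Stadium} on the right and a non-superkey on the left, so 3NF fails.
{JerseyNo} is a proper subset of the key {JerseyNo, Position}, and {JerseyNo}⁺ contains the non-prime attribute {Stadium} — a partial dependency, so 2NF is violated.

1NF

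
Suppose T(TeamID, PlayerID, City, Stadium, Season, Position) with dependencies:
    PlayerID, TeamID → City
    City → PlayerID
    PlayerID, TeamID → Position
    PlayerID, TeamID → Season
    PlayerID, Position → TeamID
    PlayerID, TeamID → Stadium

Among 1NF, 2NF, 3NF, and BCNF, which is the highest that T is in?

Candidate keys: {City, Position}, {City, TeamID}, {PlayerID, Position}, {PlayerID, TeamID}. Prime attributes: {City, PlayerID, Position, TeamID}.
For City → PlayerID we have {City}⁺ = {City, PlayerID}; {City} is not a superkey, so BCNF fails.
Since {PlayerID} ⊆ prime attributes and every other non-superkey FD also has a prime right side, the schema is in 3NF.

3NF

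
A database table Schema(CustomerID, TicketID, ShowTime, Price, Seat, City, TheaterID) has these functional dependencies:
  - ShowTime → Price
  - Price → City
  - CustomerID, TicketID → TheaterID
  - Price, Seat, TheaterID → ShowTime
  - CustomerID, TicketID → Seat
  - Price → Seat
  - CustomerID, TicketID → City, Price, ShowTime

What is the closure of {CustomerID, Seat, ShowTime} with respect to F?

Start with {CustomerID, Seat, ShowTime}.
ShowTime → Price applies; add {Price} → now {CustomerID, Price, Seat, ShowTime}.
Price → City applies; add {City} → now {City, CustomerID, Price, Seat, ShowTime}.
No further FD applies.

{City, CustomerID, Price, Seat, ShowTime}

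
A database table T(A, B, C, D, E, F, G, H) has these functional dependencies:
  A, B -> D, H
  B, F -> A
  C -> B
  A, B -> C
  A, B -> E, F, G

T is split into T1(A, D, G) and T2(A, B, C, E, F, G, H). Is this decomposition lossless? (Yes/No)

The shared attributes are {A, G} and {A, G}⁺ = {A, G}.
Neither T1 nor T2 is contained in that closure, so the decomposition is lossy.

No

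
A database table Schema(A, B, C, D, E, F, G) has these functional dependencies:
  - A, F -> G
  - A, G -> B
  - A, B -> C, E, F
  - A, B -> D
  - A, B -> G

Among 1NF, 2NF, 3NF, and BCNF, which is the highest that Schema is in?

BCNF

Candidate keys: {A, B}, {A, F}, {A, G}. Prime attributes: {A, B, F, G}.
The left-hand side of every FD is a superkey, so BCNF is satisfied.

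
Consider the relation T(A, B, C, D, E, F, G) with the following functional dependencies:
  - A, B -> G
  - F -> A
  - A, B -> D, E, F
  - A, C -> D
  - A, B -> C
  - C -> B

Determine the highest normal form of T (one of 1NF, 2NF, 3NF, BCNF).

3NF

Candidate keys: {A, B}, {A, C}, {B, F}, {C, F}. Prime attributes: {A, B, C, F}.
For F -> A we have {F}⁺ = {A, F}; {F} is not a superkey, so BCNF fails.
Since {A} ⊆ prime attributes and every other non-superkey FD also has a prime right side, the schema is in 3NF.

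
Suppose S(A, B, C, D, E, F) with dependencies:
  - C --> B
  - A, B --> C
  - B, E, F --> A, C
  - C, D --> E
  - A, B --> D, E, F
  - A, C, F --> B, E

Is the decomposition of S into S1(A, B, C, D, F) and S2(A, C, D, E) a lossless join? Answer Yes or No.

S1 ∩ S2 = {A, C, D}; its closure under F is {A, B, C, D, E, F}.
This includes all of S1, so the common attributes are a superkey of S1 — the join is lossless.

Yes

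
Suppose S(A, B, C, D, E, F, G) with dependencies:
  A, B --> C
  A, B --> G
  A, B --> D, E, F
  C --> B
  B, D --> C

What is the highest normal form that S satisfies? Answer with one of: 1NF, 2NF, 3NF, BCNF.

3NF

Candidate keys: {A, B}, {A, C}. Prime attributes: {A, B, C}.
For C --> B we have {C}⁺ = {B, C}; {C} is not a superkey, so BCNF fails.
But every attribute on its right side ({B}) is prime, and the same holds for every other non-superkey FD, so 3NF still holds.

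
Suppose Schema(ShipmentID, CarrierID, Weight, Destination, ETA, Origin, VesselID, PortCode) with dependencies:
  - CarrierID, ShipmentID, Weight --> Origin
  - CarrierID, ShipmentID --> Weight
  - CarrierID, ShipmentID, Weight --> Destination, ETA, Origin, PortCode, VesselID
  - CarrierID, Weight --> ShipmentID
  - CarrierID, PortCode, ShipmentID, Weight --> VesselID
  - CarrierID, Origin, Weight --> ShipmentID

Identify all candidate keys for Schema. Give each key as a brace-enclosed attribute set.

Attributes never on any right-hand side: {CarrierID} — every candidate key must contain it.
{CarrierID, ShipmentID}⁺ = {CarrierID, Destination, ETA, Origin, PortCode, ShipmentID, VesselID, Weight} — all of the relation — so {CarrierID, ShipmentID} is a candidate key.
{CarrierID, Weight}⁺ = {CarrierID, Destination, ETA, Origin, PortCode, ShipmentID, VesselID, Weight} — all of the relation — so {CarrierID, Weight} is a candidate key.
Any other superkey properly contains one of these, so there are no further candidate keys.

{CarrierID, ShipmentID}, {CarrierID, Weight}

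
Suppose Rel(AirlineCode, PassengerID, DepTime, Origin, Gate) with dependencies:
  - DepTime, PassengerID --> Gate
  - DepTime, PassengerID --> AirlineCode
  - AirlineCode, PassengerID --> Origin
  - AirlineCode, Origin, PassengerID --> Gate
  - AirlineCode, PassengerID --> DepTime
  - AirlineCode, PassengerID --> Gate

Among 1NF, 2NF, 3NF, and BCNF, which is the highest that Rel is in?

BCNF

Candidate keys: {AirlineCode, PassengerID}, {DepTime, PassengerID}. Prime attributes: {AirlineCode, DepTime, PassengerID}.
The left-hand side of every FD is a superkey, so BCNF is satisfied.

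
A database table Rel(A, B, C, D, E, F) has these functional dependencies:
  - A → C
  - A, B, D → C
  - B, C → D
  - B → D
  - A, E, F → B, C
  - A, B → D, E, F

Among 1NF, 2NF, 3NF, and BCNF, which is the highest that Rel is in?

1NF

Candidate keys: {A, B}, {A, E, F}. Prime attributes: {A, B, E, F}.
For A → C we have {A}⁺ = {A, C}; {A} is not a superkey, so BCNF fails.
A → C has non-prime {C} on the right and a non-superkey on the left, so 3NF fails.
Since {A} ⊂ {A, B} and {A}⁺ ⊇ {C} with {C} non-prime, there is a partial dependency; 2NF fails.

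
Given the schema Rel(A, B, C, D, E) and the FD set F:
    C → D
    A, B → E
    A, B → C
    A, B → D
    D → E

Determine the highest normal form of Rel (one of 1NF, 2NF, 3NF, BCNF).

2NF

Candidate key: {A, B}. Prime attributes: {A, B}.
C → D breaks BCNF: {C}⁺ = {C, D, E}, so {C} is not a superkey.
C → D has non-prime {D} on the right and a non-superkey on the left, so 3NF fails.
Checking every proper subset of each key, none determines a non-prime attribute — 2NF is satisfied.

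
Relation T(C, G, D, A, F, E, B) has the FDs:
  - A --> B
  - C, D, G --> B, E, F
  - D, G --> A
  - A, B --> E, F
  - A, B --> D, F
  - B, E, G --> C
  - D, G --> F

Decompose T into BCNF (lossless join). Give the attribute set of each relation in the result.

{A, B, D, E, F}; {A, C, G}

Candidate keys of the original relation: {A, G}, {D, G}.
{A, B, C, D, E, F, G}: {A} determines {A, B, D, E, F} here but is not a superkey — split on A --> B, D, E, F, giving {A, B, D, E, F} and {A, C, G}.
{A, B, D, E, F} has no BCNF violation.
{A, C, G} has no BCNF violation.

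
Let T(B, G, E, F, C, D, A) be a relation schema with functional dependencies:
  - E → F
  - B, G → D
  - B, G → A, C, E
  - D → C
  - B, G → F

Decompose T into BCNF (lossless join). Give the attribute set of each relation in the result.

{A, B, D, E, G}; {C, D}; {E, F}

Candidate key of the original relation: {B, G}.
{A, B, C, D, E, F, G}: {E} determines {E, F} here but is not a superkey — split on E → F, giving {E, F} and {A, B, C, D, E, G}.
{E, F} has no BCNF violation.
{A, B, C, D, E, G}: {D} determines {C, D} here but is not a superkey — split on D → C, giving {C, D} and {A, B, D, E, G}.
{C, D} has no BCNF violation.
{A, B, D, E, G} has no BCNF violation.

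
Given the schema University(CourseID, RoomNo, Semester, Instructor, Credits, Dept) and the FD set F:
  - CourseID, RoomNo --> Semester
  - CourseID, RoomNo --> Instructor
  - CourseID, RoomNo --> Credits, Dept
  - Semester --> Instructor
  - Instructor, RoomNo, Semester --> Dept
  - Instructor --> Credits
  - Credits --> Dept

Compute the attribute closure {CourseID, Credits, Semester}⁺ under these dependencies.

Start with {CourseID, Credits, Semester}.
Semester --> Instructor applies; add {Instructor} → now {CourseID, Credits, Instructor, Semester}.
Credits --> Dept applies; add {Dept} → now {CourseID, Credits, Dept, Instructor, Semester}.
No further FD applies.

{CourseID, Credits, Dept, Instructor, Semester}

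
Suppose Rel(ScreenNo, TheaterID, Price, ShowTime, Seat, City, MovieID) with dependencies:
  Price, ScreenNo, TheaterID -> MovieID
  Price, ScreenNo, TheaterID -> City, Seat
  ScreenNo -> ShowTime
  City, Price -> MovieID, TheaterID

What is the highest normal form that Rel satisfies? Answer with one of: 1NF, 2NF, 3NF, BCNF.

1NF

Candidate keys: {City, Price, ScreenNo}, {Price, ScreenNo, TheaterID}. Prime attributes: {City, Price, ScreenNo, TheaterID}.
ScreenNo -> ShowTime: {ScreenNo}⁺ = {ScreenNo, ShowTime}, which is not all of the attributes, so the left side is not a superkey — BCNF is violated.
ScreenNo -> ShowTime has non-prime {ShowTime} on the right and a non-superkey on the left, so 3NF fails.
Since {ScreenNo} ⊂ {City, Price, ScreenNo} and {ScreenNo}⁺ ⊇ {ShowTime} with {ShowTime} non-prime, there is a partial dependency; 2NF fails.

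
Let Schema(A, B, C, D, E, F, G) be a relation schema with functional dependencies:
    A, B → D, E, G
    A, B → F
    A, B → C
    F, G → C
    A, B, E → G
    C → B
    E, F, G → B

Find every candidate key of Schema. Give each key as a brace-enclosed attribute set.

{A, B}, {A, C}, {A, F, G}

No FD produces {A}, so it must be in every candidate key.
{A, B} is a candidate key since {A, B}⁺ = {A, B, C, D, E, F, G} covers every attribute.
{A, C} is a candidate key since {A, C}⁺ = {A, B, C, D, E, F, G} covers every attribute.
{A, F, G} is a candidate key since {A, F, G}⁺ = {A, B, C, D, E, F, G} covers every attribute.
Any other superkey properly contains one of these, so there are no further candidate keys.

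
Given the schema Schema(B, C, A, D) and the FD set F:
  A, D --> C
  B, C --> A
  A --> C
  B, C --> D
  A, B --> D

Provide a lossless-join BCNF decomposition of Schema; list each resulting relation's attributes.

Candidate keys of the original relation: {A, B}, {B, C}.
In {A, B, C, D}, {A, D} is not a superkey ({A, D}⁺ restricted to this set is {A, C, D}), so split on A, D --> C into {A, C, D} and {A, B, D}.
In {A, C, D}, {A} is not a superkey ({A}⁺ restricted to this set is {A, C}), so split on A --> C into {A, C} and {A, D}.
{A, C} is in BCNF.
{A, D} is in BCNF.
{A, B, D} is in BCNF.

{A, B, D}; {A, C}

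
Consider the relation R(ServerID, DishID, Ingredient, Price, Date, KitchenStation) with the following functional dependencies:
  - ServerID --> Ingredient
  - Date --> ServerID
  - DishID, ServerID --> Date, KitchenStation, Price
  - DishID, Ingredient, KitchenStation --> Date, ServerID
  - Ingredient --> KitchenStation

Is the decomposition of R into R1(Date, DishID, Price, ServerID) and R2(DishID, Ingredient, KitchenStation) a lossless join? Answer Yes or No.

No

The shared attributes are {DishID} and {DishID}⁺ = {DishID}.
The closure covers neither R1 nor R2 entirely; the join is not lossless.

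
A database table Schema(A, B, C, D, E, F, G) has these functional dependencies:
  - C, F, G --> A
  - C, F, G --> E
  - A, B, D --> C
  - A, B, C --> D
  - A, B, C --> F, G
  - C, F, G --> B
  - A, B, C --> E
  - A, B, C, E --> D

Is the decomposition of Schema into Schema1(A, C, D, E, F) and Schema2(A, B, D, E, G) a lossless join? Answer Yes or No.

No

Common attributes: {A, D, E}; their closure is {A, D, E}.
Schema1 ⊄ {A, D, E} and Schema2 ⊄ {A, D, E}, so the split is lossy.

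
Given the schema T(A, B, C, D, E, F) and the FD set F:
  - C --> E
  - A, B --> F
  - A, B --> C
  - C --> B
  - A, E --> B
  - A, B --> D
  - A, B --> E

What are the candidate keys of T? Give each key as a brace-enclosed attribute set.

{A, B}, {A, C}, {A, E}

Attributes never on any right-hand side: {A} — every candidate key must contain it.
{A, B} is a candidate key since {A, B}⁺ = {A, B, C, D, E, F} covers every attribute.
{A, C} is a candidate key since {A, C}⁺ = {A, B, C, D, E, F} covers every attribute.
{A, E} is a candidate key since {A, E}⁺ = {A, B, C, D, E, F} covers every attribute.
Any other superkey properly contains one of these, so there are no further candidate keys.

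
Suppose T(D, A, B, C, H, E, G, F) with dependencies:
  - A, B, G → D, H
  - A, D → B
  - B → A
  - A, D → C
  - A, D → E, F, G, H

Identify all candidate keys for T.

{A, D}⁺ = {A, B, C, D, E, F, G, H} — all of the relation — so {A, D} is a candidate key.
{B, D}⁺ = {A, B, C, D, E, F, G, H} — all of the relation — so {B, D} is a candidate key.
{B, G}⁺ = {A, B, C, D, E, F, G, H} — all of the relation — so {B, G} is a candidate key.
Any other superkey properly contains one of these, so there are no further candidate keys.

{A, D}, {B, D}, {B, G}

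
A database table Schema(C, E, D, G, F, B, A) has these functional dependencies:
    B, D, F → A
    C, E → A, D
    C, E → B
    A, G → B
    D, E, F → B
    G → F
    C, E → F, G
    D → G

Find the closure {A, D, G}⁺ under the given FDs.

{A, B, D, F, G}

Start with {A, D, G}.
A, G → B applies; add {B} → now {A, B, D, G}.
G → F applies; add {F} → now {A, B, D, F, G}.
No further FD applies.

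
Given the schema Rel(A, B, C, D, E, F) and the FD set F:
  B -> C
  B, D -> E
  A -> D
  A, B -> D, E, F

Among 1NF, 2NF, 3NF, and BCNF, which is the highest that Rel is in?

1NF

Candidate key: {A, B}. Prime attributes: {A, B}.
For B -> C we have {B}⁺ = {B, C}; {B} is not a superkey, so BCNF fails.
B -> C has non-prime {C} on the right and a non-superkey on the left, so 3NF fails.
The proper key subset {A} of {A, B} determines non-prime {D}, so the relation is not even in 2NF.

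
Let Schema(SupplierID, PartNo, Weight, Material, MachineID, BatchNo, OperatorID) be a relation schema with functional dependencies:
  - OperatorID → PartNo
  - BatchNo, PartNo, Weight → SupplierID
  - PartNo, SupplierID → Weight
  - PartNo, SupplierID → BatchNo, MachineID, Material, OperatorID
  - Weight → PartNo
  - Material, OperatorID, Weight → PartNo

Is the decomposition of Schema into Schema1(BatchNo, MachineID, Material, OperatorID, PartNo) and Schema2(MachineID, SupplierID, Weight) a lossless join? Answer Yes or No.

Common attributes: {MachineID}; their closure is {MachineID}.
Neither Schema1 nor Schema2 is contained in that closure, so the decomposition is lossy.

No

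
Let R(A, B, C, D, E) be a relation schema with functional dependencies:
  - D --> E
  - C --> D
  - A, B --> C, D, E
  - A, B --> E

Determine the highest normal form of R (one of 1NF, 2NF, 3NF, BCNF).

Candidate key: {A, B}. Prime attributes: {A, B}.
For D --> E we have {D}⁺ = {D, E}; {D} is not a superkey, so BCNF fails.
D --> E determines the non-prime attribute {E} from a non-superkey — 3NF is violated.
No proper subset of a key has a non-prime attribute in its closure, so there is no partial dependency; 2NF holds.

2NF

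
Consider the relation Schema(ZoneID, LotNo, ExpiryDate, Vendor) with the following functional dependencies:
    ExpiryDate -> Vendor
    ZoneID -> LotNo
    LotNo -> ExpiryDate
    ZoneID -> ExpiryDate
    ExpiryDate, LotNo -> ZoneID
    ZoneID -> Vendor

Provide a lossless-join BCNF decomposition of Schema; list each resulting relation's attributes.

{ExpiryDate, LotNo, ZoneID}; {ExpiryDate, Vendor}

Candidate keys of the original relation: {LotNo}, {ZoneID}.
Within {ExpiryDate, LotNo, Vendor, ZoneID}: {ExpiryDate}⁺ ∩ {ExpiryDate, LotNo, Vendor, ZoneID} = {ExpiryDate, Vendor}, not the whole set, so ExpiryDate -> Vendor violates BCNF; decompose into {ExpiryDate, Vendor} and {ExpiryDate, LotNo, ZoneID}.
{ExpiryDate, Vendor} has no BCNF violation.
{ExpiryDate, LotNo, ZoneID} has no BCNF violation.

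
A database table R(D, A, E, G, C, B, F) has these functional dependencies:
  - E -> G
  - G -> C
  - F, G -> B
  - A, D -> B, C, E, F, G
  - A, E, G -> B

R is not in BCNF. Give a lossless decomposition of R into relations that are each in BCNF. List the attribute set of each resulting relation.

{A, B, E}; {A, D, E, F}; {C, G}; {E, G}

Candidate key of the original relation: {A, D}.
{A, B, C, D, E, F, G}: {E} determines {C, E, G} here but is not a superkey — split on E -> C, G, giving {C, E, G} and {A, B, D, E, F}.
{C, E, G}: {G} determines {C, G} here but is not a superkey — split on G -> C, giving {C, G} and {E, G}.
{C, G} has no BCNF violation.
{E, G} has no BCNF violation.
{A, B, D, E, F}: {A, E} determines {A, B, E} here but is not a superkey — split on A, E -> B, giving {A, B, E} and {A, D, E, F}.
{A, B, E} has no BCNF violation.
{A, D, E, F} has no BCNF violation.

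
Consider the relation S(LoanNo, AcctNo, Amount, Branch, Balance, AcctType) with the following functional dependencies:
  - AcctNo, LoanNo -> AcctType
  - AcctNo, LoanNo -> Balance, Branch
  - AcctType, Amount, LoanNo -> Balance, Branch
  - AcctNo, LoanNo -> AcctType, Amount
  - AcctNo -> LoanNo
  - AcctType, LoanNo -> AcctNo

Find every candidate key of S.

{AcctNo}⁺ = {AcctNo, AcctType, Amount, Balance, Branch, LoanNo} — all of the relation — so {AcctNo} is a candidate key.
{AcctType, LoanNo}⁺ = {AcctNo, AcctType, Amount, Balance, Branch, LoanNo} — all of the relation — so {AcctType, LoanNo} is a candidate key.
These are minimal and exhaustive — every other superkey contains one of them.

{AcctNo}, {AcctType, LoanNo}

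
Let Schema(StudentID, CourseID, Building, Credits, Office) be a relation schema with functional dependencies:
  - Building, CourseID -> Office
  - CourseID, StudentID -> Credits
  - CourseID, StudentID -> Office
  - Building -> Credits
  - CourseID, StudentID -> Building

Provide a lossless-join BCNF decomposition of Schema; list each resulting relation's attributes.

{Building, CourseID, Office}; {Building, CourseID, StudentID}; {Building, Credits}

Candidate key of the original relation: {CourseID, StudentID}.
{Building, CourseID, Credits, Office, StudentID}: {Building, CourseID} determines {Building, CourseID, Credits, Office} here but is not a superkey — split on Building, CourseID -> Credits, Office, giving {Building, CourseID, Credits, Office} and {Building, CourseID, StudentID}.
{Building, CourseID, Credits, Office}: {Building} determines {Building, Credits} here but is not a superkey — split on Building -> Credits, giving {Building, Credits} and {Building, CourseID, Office}.
{Building, Credits} is in BCNF.
{Building, CourseID, Office} is in BCNF.
{Building, CourseID, StudentID} is in BCNF.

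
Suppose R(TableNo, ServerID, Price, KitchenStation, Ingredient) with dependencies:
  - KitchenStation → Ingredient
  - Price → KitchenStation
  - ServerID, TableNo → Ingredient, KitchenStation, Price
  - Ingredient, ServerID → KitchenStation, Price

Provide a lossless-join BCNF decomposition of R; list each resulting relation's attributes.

{Ingredient, KitchenStation}; {KitchenStation, Price}; {Price, ServerID, TableNo}

Candidate key of the original relation: {ServerID, TableNo}.
{Ingredient, KitchenStation, Price, ServerID, TableNo}: {KitchenStation} determines {Ingredient, KitchenStation} here but is not a superkey — split on KitchenStation → Ingredient, giving {Ingredient, KitchenStation} and {KitchenStation, Price, ServerID, TableNo}.
{Ingredient, KitchenStation}: every determinant is a superkey — BCNF.
{KitchenStation, Price, ServerID, TableNo}: {Price} determines {KitchenStation, Price} here but is not a superkey — split on Price → KitchenStation, giving {KitchenStation, Price} and {Price, ServerID, TableNo}.
{KitchenStation, Price}: every determinant is a superkey — BCNF.
{Price, ServerID, TableNo}: every determinant is a superkey — BCNF.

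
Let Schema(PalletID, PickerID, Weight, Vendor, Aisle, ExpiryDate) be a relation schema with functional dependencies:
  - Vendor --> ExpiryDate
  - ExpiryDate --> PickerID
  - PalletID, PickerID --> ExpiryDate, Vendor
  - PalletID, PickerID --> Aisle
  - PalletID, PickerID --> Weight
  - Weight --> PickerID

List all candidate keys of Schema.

No FD produces {PalletID}, so it must be in every candidate key.
Closure of {ExpiryDate, PalletID} is {Aisle, ExpiryDate, PalletID, PickerID, Vendor, Weight}, the whole schema; {ExpiryDate, PalletID} is a candidate key.
Closure of {PalletID, PickerID} is {Aisle, ExpiryDate, PalletID, PickerID, Vendor, Weight}, the whole schema; {PalletID, PickerID} is a candidate key.
Closure of {PalletID, Vendor} is {Aisle, ExpiryDate, PalletID, PickerID, Vendor, Weight}, the whole schema; {PalletID, Vendor} is a candidate key.
Closure of {PalletID, Weight} is {Aisle, ExpiryDate, PalletID, PickerID, Vendor, Weight}, the whole schema; {PalletID, Weight} is a candidate key.
Any other superkey properly contains one of these, so there are no further candidate keys.

{ExpiryDate, PalletID}, {PalletID, PickerID}, {PalletID, Vendor}, {PalletID, Weight}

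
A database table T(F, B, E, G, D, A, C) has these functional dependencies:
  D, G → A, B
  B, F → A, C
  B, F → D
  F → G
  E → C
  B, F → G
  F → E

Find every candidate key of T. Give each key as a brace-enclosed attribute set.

No FD produces {F}, so it must be in every candidate key.
{B, F} is a candidate key since {B, F}⁺ = {A, B, C, D, E, F, G} covers every attribute.
{D, F} is a candidate key since {D, F}⁺ = {A, B, C, D, E, F, G} covers every attribute.
No proper subset of any of these is a key, and no other minimal superkey exists.

{B, F}, {D, F}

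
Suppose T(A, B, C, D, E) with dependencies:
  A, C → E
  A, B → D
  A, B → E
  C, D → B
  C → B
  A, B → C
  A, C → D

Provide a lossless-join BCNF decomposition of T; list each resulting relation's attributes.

Candidate keys of the original relation: {A, B}, {A, C}.
Within {A, B, C, D, E}: {C, D}⁺ ∩ {A, B, C, D, E} = {B, C, D}, not the whole set, so C, D → B violates BCNF; decompose into {B, C, D} and {A, C, D, E}.
Within {B, C, D}: {C}⁺ ∩ {B, C, D} = {B, C}, not the whole set, so C → B violates BCNF; decompose into {B, C} and {C, D}.
{B, C}: every determinant is a superkey — BCNF.
{C, D}: every determinant is a superkey — BCNF.
{A, C, D, E}: every determinant is a superkey — BCNF.

{A, C, D, E}; {B, C}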